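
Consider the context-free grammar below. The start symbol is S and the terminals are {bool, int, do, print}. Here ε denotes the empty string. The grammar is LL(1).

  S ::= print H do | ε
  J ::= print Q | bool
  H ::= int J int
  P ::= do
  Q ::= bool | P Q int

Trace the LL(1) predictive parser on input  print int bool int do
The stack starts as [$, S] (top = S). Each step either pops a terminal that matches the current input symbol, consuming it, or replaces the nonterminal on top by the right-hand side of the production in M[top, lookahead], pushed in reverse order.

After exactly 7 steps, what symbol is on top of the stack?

step 1: stack=$ S  input=print int bool int do $  — expand S ::= print H do
step 2: stack=$ do H print  input=print int bool int do $  — match print
step 3: stack=$ do H  input=int bool int do $  — expand H ::= int J int
step 4: stack=$ do int J int  input=int bool int do $  — match int
step 5: stack=$ do int J  input=bool int do $  — expand J ::= bool
step 6: stack=$ do int bool  input=bool int do $  — match bool
step 7: stack=$ do int  input=int do $  — match int
Stack after step 7: $ do (top = do).

do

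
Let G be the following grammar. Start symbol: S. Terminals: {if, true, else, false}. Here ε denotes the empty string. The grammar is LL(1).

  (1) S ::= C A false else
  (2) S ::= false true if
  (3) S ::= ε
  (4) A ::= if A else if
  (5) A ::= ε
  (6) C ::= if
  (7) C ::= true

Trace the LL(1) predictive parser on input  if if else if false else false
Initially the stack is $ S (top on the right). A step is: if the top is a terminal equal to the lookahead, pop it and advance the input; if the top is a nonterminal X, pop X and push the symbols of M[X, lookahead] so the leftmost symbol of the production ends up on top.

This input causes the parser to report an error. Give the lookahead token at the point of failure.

false

step 1: stack=$ S  input=if if else if false else false $  — expand S ::= C A false else
step 2: stack=$ else false A C  input=if if else if false else false $  — expand C ::= if
step 3: stack=$ else false A if  input=if if else if false else false $  — match if
step 4: stack=$ else false A  input=if else if false else false $  — expand A ::= if A else if
step 5: stack=$ else false if else A if  input=if else if false else false $  — match if
step 6: stack=$ else false if else A  input=else if false else false $  — expand A ::= ε
step 7: stack=$ else false if else  input=else if false else false $  — match else
step 8: stack=$ else false if  input=if false else false $  — match if
step 9: stack=$ else false  input=false else false $  — match false
step 10: stack=$ else  input=else false $  — match else
step 11: stack=$  input=false $  — error: stack empty but input remains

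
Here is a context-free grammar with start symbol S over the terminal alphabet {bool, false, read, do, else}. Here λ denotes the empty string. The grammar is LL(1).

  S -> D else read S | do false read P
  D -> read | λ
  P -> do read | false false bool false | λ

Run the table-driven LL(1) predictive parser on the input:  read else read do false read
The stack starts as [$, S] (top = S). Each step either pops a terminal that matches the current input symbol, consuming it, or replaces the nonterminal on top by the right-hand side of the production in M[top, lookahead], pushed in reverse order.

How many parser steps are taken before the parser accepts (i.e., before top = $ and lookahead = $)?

      Stack               Input                           Action
   1  $ S                 read else read do false read $  expand S -> D else read S
   2  $ S read else D     read else read do false read $  expand D -> read
   3  $ S read else read  read else read do false read $  match read
   4  $ S read else       else read do false read $       match else
   5  $ S read            read do false read $            match read
   6  $ S                 do false read $                 expand S -> do false read P
   7  $ P read false do   do false read $                 match do
   8  $ P read false      false read $                    match false
   9  $ P read            read $                          match read
  10  $ P                 $                               expand P -> λ
Accept reached after 10 steps.

10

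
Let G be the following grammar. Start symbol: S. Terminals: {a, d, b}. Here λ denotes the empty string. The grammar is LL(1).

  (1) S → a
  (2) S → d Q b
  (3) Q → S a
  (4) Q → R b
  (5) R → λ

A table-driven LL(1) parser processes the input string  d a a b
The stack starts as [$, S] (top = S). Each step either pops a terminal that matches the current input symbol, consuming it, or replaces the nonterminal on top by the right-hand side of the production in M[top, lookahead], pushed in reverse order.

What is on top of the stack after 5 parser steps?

     Stack    Input      Action
  1  $ S      d a a b $  expand S → d Q b
  2  $ b Q d  d a a b $  match d
  3  $ b Q    a a b $    expand Q → S a
  4  $ b a S  a a b $    expand S → a
  5  $ b a a  a a b $    match a
Stack after step 5: $ b a (top = a).

a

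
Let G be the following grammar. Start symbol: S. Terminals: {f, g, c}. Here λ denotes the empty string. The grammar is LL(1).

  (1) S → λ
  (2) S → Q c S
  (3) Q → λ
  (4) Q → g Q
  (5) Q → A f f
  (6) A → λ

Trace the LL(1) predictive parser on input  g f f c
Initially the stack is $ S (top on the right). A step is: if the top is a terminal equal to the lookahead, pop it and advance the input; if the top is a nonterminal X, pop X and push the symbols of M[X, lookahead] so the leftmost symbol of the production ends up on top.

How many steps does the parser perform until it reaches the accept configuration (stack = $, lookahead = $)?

9

     Stack        Input      Action
  1  $ S          g f f c $  expand S → Q c S
  2  $ S c Q      g f f c $  expand Q → g Q
  3  $ S c Q g    g f f c $  match g
  4  $ S c Q      f f c $    expand Q → A f f
  5  $ S c f f A  f f c $    expand A → λ
  6  $ S c f f    f f c $    match f
  7  $ S c f      f c $      match f
  8  $ S c        c $        match c
  9  $ S          $          expand S → λ
Accept reached after 9 steps.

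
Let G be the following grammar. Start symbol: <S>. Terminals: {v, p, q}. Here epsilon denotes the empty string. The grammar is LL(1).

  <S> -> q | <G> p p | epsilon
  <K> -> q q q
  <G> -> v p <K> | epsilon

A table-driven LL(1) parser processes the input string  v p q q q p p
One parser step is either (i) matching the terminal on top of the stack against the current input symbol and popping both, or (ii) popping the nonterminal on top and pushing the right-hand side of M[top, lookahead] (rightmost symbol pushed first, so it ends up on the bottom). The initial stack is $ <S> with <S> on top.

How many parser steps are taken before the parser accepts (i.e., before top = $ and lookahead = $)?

10

      Stack          Input            Action
   1  $ <S>          v p q q q p p $  expand <S> -> <G> p p
   2  $ p p <G>      v p q q q p p $  expand <G> -> v p <K>
   3  $ p p <K> p v  v p q q q p p $  match v
   4  $ p p <K> p    p q q q p p $    match p
   5  $ p p <K>      q q q p p $      expand <K> -> q q q
   6  $ p p q q q    q q q p p $      match q
   7  $ p p q q      q q p p $        match q
   8  $ p p q        q p p $          match q
   9  $ p p          p p $            match p
  10  $ p            p $              match p
Accept reached after 10 steps.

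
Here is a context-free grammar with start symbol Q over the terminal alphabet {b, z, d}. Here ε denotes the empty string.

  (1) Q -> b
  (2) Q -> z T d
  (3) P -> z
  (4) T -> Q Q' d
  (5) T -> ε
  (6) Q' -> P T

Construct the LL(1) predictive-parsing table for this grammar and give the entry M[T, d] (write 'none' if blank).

FIRST(Q) = {b, z}
FIRST(P) = {z}
FIRST(T) = {ε, b, z}  (via Q Q' d)
FIRST(Q') = {z}  (via P T)
FOLLOW(Q) includes $ since Q is the start symbol.
FOLLOW(Q'): in T->Q Q' d, Q' is followed by d with FIRST {d}. Thus FOLLOW(Q') = {d}.
FOLLOW(T): in Q->z T d, T is followed by d with FIRST {d}; in Q'->P T, the suffix after T is empty, so FOLLOW(T) ⊇ FOLLOW(Q') = {d}. Thus FOLLOW(T) = {d}.
For T -> Q Q' d: FIRST(Q Q' d) = {b, z}, so it goes in M[T, t] for t ∈ {b, z}.
For T -> ε: FIRST(ε) = {ε}, so it goes in M[T, t] for t ∈ {}; since ε ∈ FIRST, also for every t ∈ FOLLOW(T) = {d}.

T -> ε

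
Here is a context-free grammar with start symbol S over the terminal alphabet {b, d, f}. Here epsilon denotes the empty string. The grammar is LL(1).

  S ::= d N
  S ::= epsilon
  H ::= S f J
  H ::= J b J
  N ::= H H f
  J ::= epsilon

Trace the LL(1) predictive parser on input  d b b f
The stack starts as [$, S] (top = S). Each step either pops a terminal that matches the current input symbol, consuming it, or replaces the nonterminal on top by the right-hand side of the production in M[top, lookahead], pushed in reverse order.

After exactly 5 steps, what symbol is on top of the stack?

     Stack        Input      Action
  1  $ S          d b b f $  expand S ::= d N
  2  $ N d        d b b f $  match d
  3  $ N          b b f $    expand N ::= H H f
  4  $ f H H      b b f $    expand H ::= J b J
  5  $ f H J b J  b b f $    expand J ::= epsilon
Stack after step 5: $ f H J b (top = b).

b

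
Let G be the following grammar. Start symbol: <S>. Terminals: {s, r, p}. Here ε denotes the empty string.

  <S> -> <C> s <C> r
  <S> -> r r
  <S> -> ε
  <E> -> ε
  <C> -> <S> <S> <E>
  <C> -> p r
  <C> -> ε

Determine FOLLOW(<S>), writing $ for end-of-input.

{$, p, r, s}

FIRST(<E>) = {ε}
FIRST(<S>) = {ε, p, r, s}  (via <C> s <C> r)
FIRST(<C>) = {ε, p, r, s}  (via <S> <S> <E>)
FOLLOW(<S>) includes $ since <S> is the start symbol.
FOLLOW(<C>): in <S>-><C> s <C> r (occurrence 1), <C> is followed by s <C> r with FIRST {s}; in <S>-><C> s <C> r (occurrence 2), <C> is followed by r with FIRST {r}. Thus FOLLOW(<C>) = {r, s}.
FOLLOW(<S>): in <C>-><S> <S> <E> (occurrence 1), <S> is followed by <S> <E> with FIRST {ε, p, r, s}; in <C>-><S> <S> <E> (occurrence 1), the suffix after <S> is nullable, so FOLLOW(<S>) ⊇ FOLLOW(<C>) = {r, s}; in <C>-><S> <S> <E> (occurrence 2), <S> is followed by <E> with FIRST {ε}; in <C>-><S> <S> <E> (occurrence 2), the suffix after <S> is nullable, so FOLLOW(<S>) ⊇ FOLLOW(<C>) = {r, s}. Thus FOLLOW(<S>) = {$, p, r, s}.
FOLLOW(<E>): in <C>-><S> <S> <E>, the suffix after <E> is empty, so FOLLOW(<E>) ⊇ FOLLOW(<C>) = {r, s}. Thus FOLLOW(<E>) = {r, s}.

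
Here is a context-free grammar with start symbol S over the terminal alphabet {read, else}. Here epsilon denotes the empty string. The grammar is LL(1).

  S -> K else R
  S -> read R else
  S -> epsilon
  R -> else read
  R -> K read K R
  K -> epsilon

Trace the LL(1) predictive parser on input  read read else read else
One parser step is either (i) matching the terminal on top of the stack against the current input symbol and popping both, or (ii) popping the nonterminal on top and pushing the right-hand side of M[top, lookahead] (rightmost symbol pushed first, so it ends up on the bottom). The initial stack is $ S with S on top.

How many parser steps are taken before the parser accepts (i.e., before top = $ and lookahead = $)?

10

step 1: stack=$ S  input=read read else read else $  — expand S -> read R else
step 2: stack=$ else R read  input=read read else read else $  — match read
step 3: stack=$ else R  input=read else read else $  — expand R -> K read K R
step 4: stack=$ else R K read K  input=read else read else $  — expand K -> epsilon
step 5: stack=$ else R K read  input=read else read else $  — match read
step 6: stack=$ else R K  input=else read else $  — expand K -> epsilon
step 7: stack=$ else R  input=else read else $  — expand R -> else read
step 8: stack=$ else read else  input=else read else $  — match else
step 9: stack=$ else read  input=read else $  — match read
step 10: stack=$ else  input=else $  — match else
Accept reached after 10 steps.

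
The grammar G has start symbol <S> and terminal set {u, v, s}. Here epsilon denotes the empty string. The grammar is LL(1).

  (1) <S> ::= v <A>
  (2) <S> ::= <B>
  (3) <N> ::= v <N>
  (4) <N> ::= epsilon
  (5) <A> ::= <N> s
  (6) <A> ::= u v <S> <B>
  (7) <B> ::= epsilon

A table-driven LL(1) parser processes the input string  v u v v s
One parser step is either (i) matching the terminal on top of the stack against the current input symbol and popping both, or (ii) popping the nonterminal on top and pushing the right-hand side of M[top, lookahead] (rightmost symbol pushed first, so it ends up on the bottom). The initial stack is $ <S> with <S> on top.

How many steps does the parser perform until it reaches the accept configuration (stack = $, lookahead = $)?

11

step 1: stack=$ <S>  input=v u v v s $  — expand <S> ::= v <A>
step 2: stack=$ <A> v  input=v u v v s $  — match v
step 3: stack=$ <A>  input=u v v s $  — expand <A> ::= u v <S> <B>
step 4: stack=$ <B> <S> v u  input=u v v s $  — match u
step 5: stack=$ <B> <S> v  input=v v s $  — match v
step 6: stack=$ <B> <S>  input=v s $  — expand <S> ::= v <A>
step 7: stack=$ <B> <A> v  input=v s $  — match v
step 8: stack=$ <B> <A>  input=s $  — expand <A> ::= <N> s
step 9: stack=$ <B> s <N>  input=s $  — expand <N> ::= epsilon
step 10: stack=$ <B> s  input=s $  — match s
step 11: stack=$ <B>  input=$  — expand <B> ::= epsilon
Accept reached after 11 steps.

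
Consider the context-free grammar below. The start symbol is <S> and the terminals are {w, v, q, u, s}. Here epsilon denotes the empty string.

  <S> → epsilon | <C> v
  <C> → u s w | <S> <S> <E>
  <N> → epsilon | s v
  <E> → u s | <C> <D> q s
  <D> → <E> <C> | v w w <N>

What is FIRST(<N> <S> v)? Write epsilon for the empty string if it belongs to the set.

FIRST(<N>) = {epsilon, s}
FIRST(<S>) = {epsilon, u}  (via <C> v)
FIRST(<C>) = {u}  (via <S> <S> <E>)
FIRST(<E>) = {u}  (via <C> <D> q s)
FIRST(<D>) = {u, v}  (via <E> <C>)
FIRST(<N> <S> v): take FIRST of each symbol in turn, carrying on past any symbol whose FIRST contains epsilon; result {s, u, v}.

{s, u, v}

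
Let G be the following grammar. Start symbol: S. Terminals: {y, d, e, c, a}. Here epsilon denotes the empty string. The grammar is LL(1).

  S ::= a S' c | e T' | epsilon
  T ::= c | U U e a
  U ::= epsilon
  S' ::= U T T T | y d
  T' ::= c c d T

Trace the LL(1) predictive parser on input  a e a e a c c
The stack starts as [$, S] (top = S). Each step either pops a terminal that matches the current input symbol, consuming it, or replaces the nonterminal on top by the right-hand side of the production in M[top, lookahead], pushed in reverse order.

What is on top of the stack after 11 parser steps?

      Stack            Input            Action
   1  $ S              a e a e a c c $  expand S ::= a S' c
   2  $ c S' a         a e a e a c c $  match a
   3  $ c S'           e a e a c c $    expand S' ::= U T T T
   4  $ c T T T U      e a e a c c $    expand U ::= epsilon
   5  $ c T T T        e a e a c c $    expand T ::= U U e a
   6  $ c T T a e U U  e a e a c c $    expand U ::= epsilon
   7  $ c T T a e U    e a e a c c $    expand U ::= epsilon
   8  $ c T T a e      e a e a c c $    match e
   9  $ c T T a        a e a c c $      match a
  10  $ c T T          e a c c $        expand T ::= U U e a
  11  $ c T a e U U    e a c c $        expand U ::= epsilon
Stack after step 11: $ c T a e U (top = U).

U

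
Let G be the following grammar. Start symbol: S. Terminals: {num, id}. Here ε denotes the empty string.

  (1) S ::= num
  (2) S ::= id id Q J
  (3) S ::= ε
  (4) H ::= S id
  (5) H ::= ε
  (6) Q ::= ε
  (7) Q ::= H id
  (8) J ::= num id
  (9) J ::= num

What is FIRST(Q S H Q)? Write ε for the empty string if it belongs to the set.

{ε, id, num}

FIRST(S): from S::=num we get {num}; from S::=id id Q J we get {id}; from S::=ε we get {ε}. So FIRST(S) = {ε, id, num}.
FIRST(J): from J::=num id we get {num}; from J::=num we get {num}. So FIRST(J) = {num}.
FIRST(H): from H::=S id we get {id, num}; from H::=ε we get {ε}. So FIRST(H) = {ε, id, num}.
FIRST(Q): from Q::=ε we get {ε}; from Q::=H id we get {id, num}. So FIRST(Q) = {ε, id, num}.
FIRST(Q S H Q): take FIRST of each symbol in turn, carrying on past any symbol whose FIRST contains ε; result {ε, id, num}.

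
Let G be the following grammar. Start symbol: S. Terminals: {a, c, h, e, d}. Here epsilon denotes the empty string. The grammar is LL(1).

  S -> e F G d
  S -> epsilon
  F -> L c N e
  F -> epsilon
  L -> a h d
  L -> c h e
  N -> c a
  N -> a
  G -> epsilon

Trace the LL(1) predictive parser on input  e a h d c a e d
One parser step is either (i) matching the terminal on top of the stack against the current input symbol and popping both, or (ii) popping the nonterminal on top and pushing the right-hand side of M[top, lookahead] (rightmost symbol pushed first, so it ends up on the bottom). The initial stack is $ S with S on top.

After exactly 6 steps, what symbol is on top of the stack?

step 1: stack=$ S  input=e a h d c a e d $  — expand S -> e F G d
step 2: stack=$ d G F e  input=e a h d c a e d $  — match e
step 3: stack=$ d G F  input=a h d c a e d $  — expand F -> L c N e
step 4: stack=$ d G e N c L  input=a h d c a e d $  — expand L -> a h d
step 5: stack=$ d G e N c d h a  input=a h d c a e d $  — match a
step 6: stack=$ d G e N c d h  input=h d c a e d $  — match h
Stack after step 6: $ d G e N c d (top = d).

d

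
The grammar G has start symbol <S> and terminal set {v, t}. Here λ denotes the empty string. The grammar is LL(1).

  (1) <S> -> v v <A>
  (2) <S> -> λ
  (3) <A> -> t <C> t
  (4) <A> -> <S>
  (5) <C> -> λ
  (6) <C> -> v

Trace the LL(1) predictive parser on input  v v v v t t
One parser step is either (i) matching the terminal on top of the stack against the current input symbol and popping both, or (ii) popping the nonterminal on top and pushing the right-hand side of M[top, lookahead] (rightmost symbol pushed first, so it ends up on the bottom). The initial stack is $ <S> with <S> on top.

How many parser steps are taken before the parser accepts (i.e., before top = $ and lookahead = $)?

      Stack      Input          Action
   1  $ <S>      v v v v t t $  expand <S> -> v v <A>
   2  $ <A> v v  v v v v t t $  match v
   3  $ <A> v    v v v t t $    match v
   4  $ <A>      v v t t $      expand <A> -> <S>
   5  $ <S>      v v t t $      expand <S> -> v v <A>
   6  $ <A> v v  v v t t $      match v
   7  $ <A> v    v t t $        match v
   8  $ <A>      t t $          expand <A> -> t <C> t
   9  $ t <C> t  t t $          match t
  10  $ t <C>    t $            expand <C> -> λ
  11  $ t        t $            match t
Accept reached after 11 steps.

11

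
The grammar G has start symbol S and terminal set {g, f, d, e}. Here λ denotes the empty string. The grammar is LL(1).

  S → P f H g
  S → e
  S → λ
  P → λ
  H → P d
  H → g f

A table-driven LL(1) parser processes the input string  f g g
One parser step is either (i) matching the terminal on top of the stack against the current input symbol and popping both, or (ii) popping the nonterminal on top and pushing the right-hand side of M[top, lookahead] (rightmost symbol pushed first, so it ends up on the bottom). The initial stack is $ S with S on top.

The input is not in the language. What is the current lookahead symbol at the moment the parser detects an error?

     Stack      Input    Action
  1  $ S        f g g $  expand S → P f H g
  2  $ g H f P  f g g $  expand P → λ
  3  $ g H f    f g g $  match f
  4  $ g H      g g $    expand H → g f
  5  $ g f g    g g $    match g
  6  $ g f      g $      error: top is terminal f but lookahead is g

g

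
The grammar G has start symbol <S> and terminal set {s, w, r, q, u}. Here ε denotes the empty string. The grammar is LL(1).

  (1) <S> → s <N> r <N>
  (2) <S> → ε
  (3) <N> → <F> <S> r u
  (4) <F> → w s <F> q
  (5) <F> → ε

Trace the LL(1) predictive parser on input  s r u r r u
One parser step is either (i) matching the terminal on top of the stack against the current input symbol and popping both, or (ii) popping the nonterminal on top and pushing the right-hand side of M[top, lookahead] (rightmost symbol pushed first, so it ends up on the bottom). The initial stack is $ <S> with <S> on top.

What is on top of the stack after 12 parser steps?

u

step 1: stack=$ <S>  input=s r u r r u $  — expand <S> → s <N> r <N>
step 2: stack=$ <N> r <N> s  input=s r u r r u $  — match s
step 3: stack=$ <N> r <N>  input=r u r r u $  — expand <N> → <F> <S> r u
step 4: stack=$ <N> r u r <S> <F>  input=r u r r u $  — expand <F> → ε
step 5: stack=$ <N> r u r <S>  input=r u r r u $  — expand <S> → ε
step 6: stack=$ <N> r u r  input=r u r r u $  — match r
step 7: stack=$ <N> r u  input=u r r u $  — match u
step 8: stack=$ <N> r  input=r r u $  — match r
step 9: stack=$ <N>  input=r u $  — expand <N> → <F> <S> r u
step 10: stack=$ u r <S> <F>  input=r u $  — expand <F> → ε
step 11: stack=$ u r <S>  input=r u $  — expand <S> → ε
step 12: stack=$ u r  input=r u $  — match r
Stack after step 12: $ u (top = u).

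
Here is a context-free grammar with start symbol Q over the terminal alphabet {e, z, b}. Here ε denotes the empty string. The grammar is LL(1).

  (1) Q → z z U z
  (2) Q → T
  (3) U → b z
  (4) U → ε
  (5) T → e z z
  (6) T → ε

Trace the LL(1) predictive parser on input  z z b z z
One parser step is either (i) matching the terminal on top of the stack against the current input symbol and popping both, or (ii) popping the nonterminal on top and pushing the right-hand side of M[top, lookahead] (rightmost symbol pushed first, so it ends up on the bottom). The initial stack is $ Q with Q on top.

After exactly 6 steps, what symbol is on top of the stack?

step 1: stack=$ Q  input=z z b z z $  — expand Q → z z U z
step 2: stack=$ z U z z  input=z z b z z $  — match z
step 3: stack=$ z U z  input=z b z z $  — match z
step 4: stack=$ z U  input=b z z $  — expand U → b z
step 5: stack=$ z z b  input=b z z $  — match b
step 6: stack=$ z z  input=z z $  — match z
Stack after step 6: $ z (top = z).

z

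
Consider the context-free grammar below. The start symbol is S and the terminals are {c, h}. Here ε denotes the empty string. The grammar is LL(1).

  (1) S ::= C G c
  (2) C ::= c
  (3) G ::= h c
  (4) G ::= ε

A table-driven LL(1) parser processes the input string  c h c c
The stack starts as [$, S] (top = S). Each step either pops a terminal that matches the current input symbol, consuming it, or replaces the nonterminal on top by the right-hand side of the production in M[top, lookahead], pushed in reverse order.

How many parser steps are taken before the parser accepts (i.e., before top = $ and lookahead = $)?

7

     Stack    Input      Action
  1  $ S      c h c c $  expand S ::= C G c
  2  $ c G C  c h c c $  expand C ::= c
  3  $ c G c  c h c c $  match c
  4  $ c G    h c c $    expand G ::= h c
  5  $ c c h  h c c $    match h
  6  $ c c    c c $      match c
  7  $ c      c $        match c
Accept reached after 7 steps.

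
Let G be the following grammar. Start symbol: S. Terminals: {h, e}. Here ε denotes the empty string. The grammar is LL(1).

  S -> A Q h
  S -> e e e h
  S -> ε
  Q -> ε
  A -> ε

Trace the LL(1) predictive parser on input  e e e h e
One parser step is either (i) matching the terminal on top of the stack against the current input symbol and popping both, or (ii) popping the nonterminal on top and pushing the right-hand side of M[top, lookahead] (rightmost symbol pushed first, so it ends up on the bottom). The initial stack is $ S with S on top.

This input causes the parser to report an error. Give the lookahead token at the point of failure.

e

     Stack      Input        Action
  1  $ S        e e e h e $  expand S -> e e e h
  2  $ h e e e  e e e h e $  match e
  3  $ h e e    e e h e $    match e
  4  $ h e      e h e $      match e
  5  $ h        h e $        match h
  6  $          e $          error: stack empty but input remains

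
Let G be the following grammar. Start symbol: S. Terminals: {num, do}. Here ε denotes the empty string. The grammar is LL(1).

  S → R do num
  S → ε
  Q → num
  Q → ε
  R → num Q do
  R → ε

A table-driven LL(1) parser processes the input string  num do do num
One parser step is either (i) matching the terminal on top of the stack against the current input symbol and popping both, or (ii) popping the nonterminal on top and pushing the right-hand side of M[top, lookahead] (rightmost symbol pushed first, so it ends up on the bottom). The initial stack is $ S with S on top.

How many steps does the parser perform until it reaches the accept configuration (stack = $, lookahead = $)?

7

     Stack              Input            Action
  1  $ S                num do do num $  expand S → R do num
  2  $ num do R         num do do num $  expand R → num Q do
  3  $ num do do Q num  num do do num $  match num
  4  $ num do do Q      do do num $      expand Q → ε
  5  $ num do do        do do num $      match do
  6  $ num do           do num $         match do
  7  $ num              num $            match num
Accept reached after 7 steps.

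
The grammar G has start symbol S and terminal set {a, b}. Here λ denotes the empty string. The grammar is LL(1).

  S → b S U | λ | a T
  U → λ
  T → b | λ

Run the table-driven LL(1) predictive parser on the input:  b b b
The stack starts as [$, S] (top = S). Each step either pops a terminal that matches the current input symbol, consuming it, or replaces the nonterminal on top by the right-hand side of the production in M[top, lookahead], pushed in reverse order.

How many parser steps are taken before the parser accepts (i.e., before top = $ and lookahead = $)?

10

step 1: stack=$ S  input=b b b $  — expand S → b S U
step 2: stack=$ U S b  input=b b b $  — match b
step 3: stack=$ U S  input=b b $  — expand S → b S U
step 4: stack=$ U U S b  input=b b $  — match b
step 5: stack=$ U U S  input=b $  — expand S → b S U
step 6: stack=$ U U U S b  input=b $  — match b
step 7: stack=$ U U U S  input=$  — expand S → λ
step 8: stack=$ U U U  input=$  — expand U → λ
step 9: stack=$ U U  input=$  — expand U → λ
step 10: stack=$ U  input=$  — expand U → λ
Accept reached after 10 steps.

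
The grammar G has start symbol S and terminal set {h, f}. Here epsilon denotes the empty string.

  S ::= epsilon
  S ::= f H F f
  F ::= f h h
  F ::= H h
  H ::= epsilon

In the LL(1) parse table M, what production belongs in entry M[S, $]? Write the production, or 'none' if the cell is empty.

S ::= epsilon

FIRST(S) = {epsilon, f}
FIRST(H) = {epsilon}
FIRST(F) = {f, h}  (via H h)
FOLLOW(S) includes $ since S is the start symbol.
FOLLOW(S): S appears on no right-hand side. Thus FOLLOW(S) = {$}.
For S ::= epsilon: FIRST(epsilon) = {epsilon}, so it goes in M[S, t] for t ∈ {}; since epsilon ∈ FIRST, also for every t ∈ FOLLOW(S) = {$}.
For S ::= f H F f: FIRST(f H F f) = {f}, so it goes in M[S, t] for t ∈ {f}.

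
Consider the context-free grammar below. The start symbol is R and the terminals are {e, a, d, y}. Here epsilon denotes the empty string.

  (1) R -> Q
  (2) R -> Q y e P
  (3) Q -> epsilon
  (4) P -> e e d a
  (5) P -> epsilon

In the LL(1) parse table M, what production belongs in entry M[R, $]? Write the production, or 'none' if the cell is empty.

R -> Q

FIRST(Q): from Q->epsilon we get {epsilon}. So FIRST(Q) = {epsilon}.
FIRST(P): from P->e e d a we get {e}; from P->epsilon we get {epsilon}. So FIRST(P) = {epsilon, e}.
FIRST(R): from R->Q we get {epsilon}; from R->Q y e P we get {y}. So FIRST(R) = {epsilon, y}.
FOLLOW(R) includes $ since R is the start symbol.
FOLLOW(R): R appears on no right-hand side. Thus FOLLOW(R) = {$}.
For R -> Q: FIRST(Q) = {epsilon}, so it goes in M[R, t] for t ∈ {}; since epsilon ∈ FIRST, also for every t ∈ FOLLOW(R) = {$}.
For R -> Q y e P: FIRST(Q y e P) = {y}, so it goes in M[R, t] for t ∈ {y}.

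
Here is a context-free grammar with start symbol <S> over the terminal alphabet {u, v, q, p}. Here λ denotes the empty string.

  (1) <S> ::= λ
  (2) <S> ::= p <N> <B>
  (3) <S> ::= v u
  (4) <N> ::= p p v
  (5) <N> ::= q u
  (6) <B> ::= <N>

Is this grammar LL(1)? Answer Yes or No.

FIRST(<S>) = {λ, p, v}
FIRST(<N>) = {p, q}
FIRST(<B>) = {p, q}
FOLLOW(<S>) = {$}
FOLLOW(<N>) = {$, p, q}
FOLLOW(<B>) = {$}
Each cell of M receives at most one production.

Yes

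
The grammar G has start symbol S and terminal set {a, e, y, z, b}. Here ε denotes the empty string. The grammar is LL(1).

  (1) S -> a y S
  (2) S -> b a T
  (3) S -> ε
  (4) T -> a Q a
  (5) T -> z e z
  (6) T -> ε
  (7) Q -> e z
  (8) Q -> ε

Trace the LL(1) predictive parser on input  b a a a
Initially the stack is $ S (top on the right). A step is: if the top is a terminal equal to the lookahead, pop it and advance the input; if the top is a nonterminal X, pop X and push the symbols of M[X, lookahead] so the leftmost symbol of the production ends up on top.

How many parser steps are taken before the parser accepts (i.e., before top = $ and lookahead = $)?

step 1: stack=$ S  input=b a a a $  — expand S -> b a T
step 2: stack=$ T a b  input=b a a a $  — match b
step 3: stack=$ T a  input=a a a $  — match a
step 4: stack=$ T  input=a a $  — expand T -> a Q a
step 5: stack=$ a Q a  input=a a $  — match a
step 6: stack=$ a Q  input=a $  — expand Q -> ε
step 7: stack=$ a  input=a $  — match a
Accept reached after 7 steps.

7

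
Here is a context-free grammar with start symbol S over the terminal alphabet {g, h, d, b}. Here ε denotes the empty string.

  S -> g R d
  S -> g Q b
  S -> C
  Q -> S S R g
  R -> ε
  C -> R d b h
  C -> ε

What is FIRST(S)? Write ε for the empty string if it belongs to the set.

FIRST(R): from R->ε we get {ε}. So FIRST(R) = {ε}.
FIRST(C): from C->R d b h we get {d}; from C->ε we get {ε}. So FIRST(C) = {ε, d}.
FIRST(S): from S->g R d we get {g}; from S->g Q b we get {g}; from S->C we get {ε, d}. So FIRST(S) = {ε, d, g}.
FIRST(Q): from Q->S S R g we get {d, g}. So FIRST(Q) = {d, g}.

{ε, d, g}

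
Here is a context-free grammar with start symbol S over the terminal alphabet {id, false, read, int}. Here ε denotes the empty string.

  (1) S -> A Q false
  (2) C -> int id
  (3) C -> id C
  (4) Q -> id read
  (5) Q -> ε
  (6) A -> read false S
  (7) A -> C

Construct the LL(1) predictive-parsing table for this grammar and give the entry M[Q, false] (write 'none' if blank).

Q -> ε

FIRST(C) = {id, int}
FIRST(Q) = {ε, id}
FIRST(A) = {id, int, read}  (via C)
FIRST(S) = {id, int, read}  (via A Q false)
FOLLOW(S) includes $ since S is the start symbol.
FOLLOW(Q): in S->A Q false, Q is followed by false with FIRST {false}. Thus FOLLOW(Q) = {false}.
For Q -> id read: FIRST(id read) = {id}, so it goes in M[Q, t] for t ∈ {id}.
For Q -> ε: FIRST(ε) = {ε}, so it goes in M[Q, t] for t ∈ {}; since ε ∈ FIRST, also for every t ∈ FOLLOW(Q) = {false}.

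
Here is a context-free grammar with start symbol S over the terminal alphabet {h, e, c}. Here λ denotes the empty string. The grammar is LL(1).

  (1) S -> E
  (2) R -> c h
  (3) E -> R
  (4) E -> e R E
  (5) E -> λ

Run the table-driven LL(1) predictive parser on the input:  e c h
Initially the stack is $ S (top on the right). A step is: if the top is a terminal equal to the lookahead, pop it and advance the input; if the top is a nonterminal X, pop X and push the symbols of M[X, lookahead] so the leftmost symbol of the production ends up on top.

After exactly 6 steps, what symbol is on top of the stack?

E

step 1: stack=$ S  input=e c h $  — expand S -> E
step 2: stack=$ E  input=e c h $  — expand E -> e R E
step 3: stack=$ E R e  input=e c h $  — match e
step 4: stack=$ E R  input=c h $  — expand R -> c h
step 5: stack=$ E h c  input=c h $  — match c
step 6: stack=$ E h  input=h $  — match h
Stack after step 6: $ E (top = E).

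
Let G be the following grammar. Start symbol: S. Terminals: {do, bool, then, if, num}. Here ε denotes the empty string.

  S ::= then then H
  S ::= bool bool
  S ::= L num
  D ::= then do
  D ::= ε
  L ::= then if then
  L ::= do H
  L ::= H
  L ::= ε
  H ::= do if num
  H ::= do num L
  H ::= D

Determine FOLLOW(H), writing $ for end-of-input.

FIRST(D) = {ε, then}
FIRST(H) = {ε, do, then}  (via D)
FIRST(L) = {ε, do, then}  (via H)
FIRST(S) = {bool, do, num, then}  (via L num)
FOLLOW(S) includes $ since S is the start symbol.
FOLLOW(S): S appears on no right-hand side. Thus FOLLOW(S) = {$}.
FOLLOW(D): in H::=D, the suffix after D is empty, so FOLLOW(D) ⊇ FOLLOW(H) = {$, num}. Thus FOLLOW(D) = {$, num}.
FOLLOW(L): in S::=L num, L is followed by num with FIRST {num}; in H::=do num L, the suffix after L is empty, so FOLLOW(L) ⊇ FOLLOW(H) = {$, num}. Thus FOLLOW(L) = {$, num}.
FOLLOW(H): in S::=then then H, the suffix after H is empty, so FOLLOW(H) ⊇ FOLLOW(S) = {$}; in L::=do H, the suffix after H is empty, so FOLLOW(H) ⊇ FOLLOW(L) = {$, num}; in L::=H, the suffix after H is empty, so FOLLOW(H) ⊇ FOLLOW(L) = {$, num}. Thus FOLLOW(H) = {$, num}.

{$, num}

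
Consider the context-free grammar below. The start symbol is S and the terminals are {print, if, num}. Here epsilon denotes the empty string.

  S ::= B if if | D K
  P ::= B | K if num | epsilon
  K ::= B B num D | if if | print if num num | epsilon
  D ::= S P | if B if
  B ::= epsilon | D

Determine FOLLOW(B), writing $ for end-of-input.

FIRST(S): from S::=B if if we get {if}; from S::=D K we get {if}. So FIRST(S) = {if}.
FIRST(D): from D::=S P we get {if}; from D::=if B if we get {if}. So FIRST(D) = {if}.
FIRST(B): from B::=epsilon we get {epsilon}; from B::=D we get {if}. So FIRST(B) = {epsilon, if}.
FIRST(K): from K::=B B num D we get {if, num}; from K::=if if we get {if}; from K::=print if num num we get {print}; from K::=epsilon we get {epsilon}. So FIRST(K) = {epsilon, if, num, print}.
FIRST(P): from P::=B we get {epsilon, if}; from P::=K if num we get {if, num, print}; from P::=epsilon we get {epsilon}. So FIRST(P) = {epsilon, if, num, print}.
FOLLOW(S) includes $ since S is the start symbol.
FOLLOW(S): in D::=S P, S is followed by P with FIRST {epsilon, if, num, print}; in D::=S P, the suffix after S is nullable, so FOLLOW(S) ⊇ FOLLOW(D) = {$, if, num, print}. Thus FOLLOW(S) = {$, if, num, print}.
FOLLOW(K): in S::=D K, the suffix after K is empty, so FOLLOW(K) ⊇ FOLLOW(S) = {$, if, num, print}; in P::=K if num, K is followed by if num with FIRST {if}. Thus FOLLOW(K) = {$, if, num, print}.
FOLLOW(P): in D::=S P, the suffix after P is empty, so FOLLOW(P) ⊇ FOLLOW(D) = {$, if, num, print}. Thus FOLLOW(P) = {$, if, num, print}.
FOLLOW(B): in S::=B if if, B is followed by if if with FIRST {if}; in P::=B, the suffix after B is empty, so FOLLOW(B) ⊇ FOLLOW(P) = {$, if, num, print}; in K::=B B num D (occurrence 1), B is followed by B num D with FIRST {if, num}; in K::=B B num D (occurrence 2), B is followed by num D with FIRST {num}; in D::=if B if, B is followed by if with FIRST {if}. Thus FOLLOW(B) = {$, if, num, print}.
FOLLOW(D): in S::=D K, D is followed by K with FIRST {epsilon, if, num, print}; in S::=D K, the suffix after D is nullable, so FOLLOW(D) ⊇ FOLLOW(S) = {$, if, num, print}; in K::=B B num D, the suffix after D is empty, so FOLLOW(D) ⊇ FOLLOW(K) = {$, if, num, print}; in B::=D, the suffix after D is empty, so FOLLOW(D) ⊇ FOLLOW(B) = {$, if, num, print}. Thus FOLLOW(D) = {$, if, num, print}.

{$, if, num, print}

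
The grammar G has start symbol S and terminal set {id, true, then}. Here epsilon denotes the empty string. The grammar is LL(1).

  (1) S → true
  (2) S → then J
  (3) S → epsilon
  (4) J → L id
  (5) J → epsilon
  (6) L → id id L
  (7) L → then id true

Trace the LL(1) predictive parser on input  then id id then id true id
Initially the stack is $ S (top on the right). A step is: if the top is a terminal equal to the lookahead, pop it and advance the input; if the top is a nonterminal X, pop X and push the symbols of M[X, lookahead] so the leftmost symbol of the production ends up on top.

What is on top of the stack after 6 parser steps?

step 1: stack=$ S  input=then id id then id true id $  — expand S → then J
step 2: stack=$ J then  input=then id id then id true id $  — match then
step 3: stack=$ J  input=id id then id true id $  — expand J → L id
step 4: stack=$ id L  input=id id then id true id $  — expand L → id id L
step 5: stack=$ id L id id  input=id id then id true id $  — match id
step 6: stack=$ id L id  input=id then id true id $  — match id
Stack after step 6: $ id L (top = L).

L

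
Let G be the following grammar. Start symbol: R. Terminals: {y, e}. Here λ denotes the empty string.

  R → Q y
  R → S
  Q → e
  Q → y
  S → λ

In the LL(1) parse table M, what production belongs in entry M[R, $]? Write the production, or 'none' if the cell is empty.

FIRST(Q): from Q→e we get {e}; from Q→y we get {y}. So FIRST(Q) = {e, y}.
FIRST(S): from S→λ we get {λ}. So FIRST(S) = {λ}.
FIRST(R): from R→Q y we get {e, y}; from R→S we get {λ}. So FIRST(R) = {λ, e, y}.
FOLLOW(R) includes $ since R is the start symbol.
FOLLOW(R): R appears on no right-hand side. Thus FOLLOW(R) = {$}.
For R → Q y: FIRST(Q y) = {e, y}, so it goes in M[R, t] for t ∈ {e, y}.
For R → S: FIRST(S) = {λ}, so it goes in M[R, t] for t ∈ {}; since λ ∈ FIRST, also for every t ∈ FOLLOW(R) = {$}.

R → S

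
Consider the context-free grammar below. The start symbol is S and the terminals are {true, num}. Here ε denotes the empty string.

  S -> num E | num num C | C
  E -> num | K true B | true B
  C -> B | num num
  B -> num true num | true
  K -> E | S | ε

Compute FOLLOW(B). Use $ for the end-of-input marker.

{$, true}

FIRST(B) = {num, true}
FIRST(C) = {num, true}  (via B)
FIRST(S) = {num, true}  (via C)
FIRST(E) = {num, true}  (via K true B)
FIRST(K) = {ε, num, true}  (via E, S)
FOLLOW(S) includes $ since S is the start symbol.
FOLLOW(K): in E->K true B, K is followed by true B with FIRST {true}. Thus FOLLOW(K) = {true}.
FOLLOW(S): in K->S, the suffix after S is empty, so FOLLOW(S) ⊇ FOLLOW(K) = {true}. Thus FOLLOW(S) = {$, true}.
FOLLOW(E): in S->num E, the suffix after E is empty, so FOLLOW(E) ⊇ FOLLOW(S) = {$, true}; in K->E, the suffix after E is empty, so FOLLOW(E) ⊇ FOLLOW(K) = {true}. Thus FOLLOW(E) = {$, true}.
FOLLOW(C): in S->num num C, the suffix after C is empty, so FOLLOW(C) ⊇ FOLLOW(S) = {$, true}; in S->C, the suffix after C is empty, so FOLLOW(C) ⊇ FOLLOW(S) = {$, true}. Thus FOLLOW(C) = {$, true}.
FOLLOW(B): in E->K true B, the suffix after B is empty, so FOLLOW(B) ⊇ FOLLOW(E) = {$, true}; in E->true B, the suffix after B is empty, so FOLLOW(B) ⊇ FOLLOW(E) = {$, true}; in C->B, the suffix after B is empty, so FOLLOW(B) ⊇ FOLLOW(C) = {$, true}. Thus FOLLOW(B) = {$, true}.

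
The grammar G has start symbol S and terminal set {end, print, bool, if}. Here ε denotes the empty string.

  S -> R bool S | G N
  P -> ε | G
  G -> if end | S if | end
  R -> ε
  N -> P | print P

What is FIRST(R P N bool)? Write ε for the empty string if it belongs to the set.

FIRST(R) = {ε}
FIRST(S) = {bool, end, if}  (via R bool S, G N)
FIRST(G) = {bool, end, if}  (via S if)
FIRST(P) = {ε, bool, end, if}  (via G)
FIRST(N) = {ε, bool, end, if, print}  (via P)
FIRST(R P N bool): take FIRST of each symbol in turn, carrying on past any symbol whose FIRST contains ε; result {bool, end, if, print}.

{bool, end, if, print}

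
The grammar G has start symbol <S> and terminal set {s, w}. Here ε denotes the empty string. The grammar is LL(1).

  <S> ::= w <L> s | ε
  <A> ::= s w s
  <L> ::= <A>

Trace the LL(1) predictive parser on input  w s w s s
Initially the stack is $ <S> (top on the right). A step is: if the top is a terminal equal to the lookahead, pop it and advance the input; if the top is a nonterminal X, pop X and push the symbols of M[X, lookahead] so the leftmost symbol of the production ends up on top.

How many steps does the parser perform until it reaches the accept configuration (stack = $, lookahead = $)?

step 1: stack=$ <S>  input=w s w s s $  — expand <S> ::= w <L> s
step 2: stack=$ s <L> w  input=w s w s s $  — match w
step 3: stack=$ s <L>  input=s w s s $  — expand <L> ::= <A>
step 4: stack=$ s <A>  input=s w s s $  — expand <A> ::= s w s
step 5: stack=$ s s w s  input=s w s s $  — match s
step 6: stack=$ s s w  input=w s s $  — match w
step 7: stack=$ s s  input=s s $  — match s
step 8: stack=$ s  input=s $  — match s
Accept reached after 8 steps.

8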